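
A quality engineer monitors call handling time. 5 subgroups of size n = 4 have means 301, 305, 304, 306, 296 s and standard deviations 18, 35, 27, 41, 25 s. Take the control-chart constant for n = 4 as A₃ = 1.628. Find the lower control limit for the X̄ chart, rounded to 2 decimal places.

X̄̄ = (301 + 305 + 304 + 306 + 296) / 5 = 302.4000
s̄ = (18 + 35 + 27 + 41 + 25) / 5 = 29.2000
LCL = X̄̄ − A₃·s̄ = 302.4000 − 1.628 × 29.2000 = 254.8624

254.86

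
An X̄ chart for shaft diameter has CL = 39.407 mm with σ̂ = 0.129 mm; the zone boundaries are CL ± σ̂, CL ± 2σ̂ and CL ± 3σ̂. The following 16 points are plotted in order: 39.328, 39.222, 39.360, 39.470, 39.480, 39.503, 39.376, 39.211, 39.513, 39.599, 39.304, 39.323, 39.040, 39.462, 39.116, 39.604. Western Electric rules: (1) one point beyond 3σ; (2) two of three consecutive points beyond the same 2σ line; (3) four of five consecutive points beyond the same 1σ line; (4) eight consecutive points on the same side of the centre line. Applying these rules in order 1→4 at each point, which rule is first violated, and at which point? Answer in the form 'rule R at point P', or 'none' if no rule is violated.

Zone of each point (C = within 1σ̂, B = 1σ̂–2σ̂, A = 2σ̂–3σ̂, * = beyond 3σ̂; sign = side of CL): 1:-C, 2:-B, 3:-C, 4:+C, 5:+C, 6:+C, 7:-C, 8:-B, 9:+C, 10:+B, 11:-C, 12:-C, 13:-A, 14:+C, 15:-A, 16:+B
Rule 2 (two of three consecutive points beyond the same 2σ limit) is satisfied at point 15.

rule 2 at point 15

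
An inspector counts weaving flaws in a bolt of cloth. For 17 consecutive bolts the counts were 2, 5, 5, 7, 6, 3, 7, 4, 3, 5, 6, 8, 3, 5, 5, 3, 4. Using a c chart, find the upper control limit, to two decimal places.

11.31

c̄ = (2 + 5 + 5 + 7 + 6 + 3 + 7 + 4 + 3 + 5 + 6 + 8 + 3 + 5 + 5 + 3 + 4) / 17 = 81 / 17 = 4.7647
UCL = c̄ + 3√c̄ = 4.7647 + 3 × √4.7647 = 4.7647 + 3 × 2.1828 = 11.3132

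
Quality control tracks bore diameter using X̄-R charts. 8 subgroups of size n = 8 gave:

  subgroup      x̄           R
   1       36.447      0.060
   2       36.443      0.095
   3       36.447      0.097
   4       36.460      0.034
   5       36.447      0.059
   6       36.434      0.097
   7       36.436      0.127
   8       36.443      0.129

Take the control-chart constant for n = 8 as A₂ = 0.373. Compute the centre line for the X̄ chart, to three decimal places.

X̄̄ = (36.447 + 36.443 + 36.447 + 36.460 + 36.447 + 36.434 + 36.436 + 36.443) / 8 = 291.5570 / 8 = 36.4446
CL = X̄̄ = 36.4446

36.445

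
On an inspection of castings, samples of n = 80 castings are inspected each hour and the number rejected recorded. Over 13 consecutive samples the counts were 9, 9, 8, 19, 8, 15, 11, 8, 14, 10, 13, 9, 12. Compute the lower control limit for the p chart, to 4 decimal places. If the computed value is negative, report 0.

0.0232

p̄ = Σdᵢ / (k·n) = 145 / (13 × 80) = 0.13942
LCL = p̄ − 3·√(p̄(1−p̄)/n) = 0.13942 − 3 × 0.03873 = 0.02324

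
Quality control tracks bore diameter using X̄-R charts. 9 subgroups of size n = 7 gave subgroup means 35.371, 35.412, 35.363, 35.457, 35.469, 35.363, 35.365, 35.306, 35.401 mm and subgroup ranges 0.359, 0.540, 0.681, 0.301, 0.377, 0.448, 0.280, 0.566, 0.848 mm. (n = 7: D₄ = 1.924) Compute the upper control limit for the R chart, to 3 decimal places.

0.941

R̄ = (0.359 + 0.540 + 0.681 + 0.301 + 0.377 + 0.448 + 0.280 + 0.566 + 0.848) / 9 = 4.4000 / 9 = 0.4889
UCL_R = D₄·R̄ = 1.924 × 0.4889 = 0.9406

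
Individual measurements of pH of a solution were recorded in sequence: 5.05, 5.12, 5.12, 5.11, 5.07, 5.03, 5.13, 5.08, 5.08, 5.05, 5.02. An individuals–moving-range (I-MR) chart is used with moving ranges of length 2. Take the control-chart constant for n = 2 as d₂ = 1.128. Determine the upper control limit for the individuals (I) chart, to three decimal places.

5.177

X̄ = (5.05 + 5.12 + 5.12 + 5.11 + 5.07 + 5.03 + 5.13 + 5.08 + 5.08 + 5.05 + 5.02) / 11 = 5.0782
Moving ranges: 0.07, 0.00, 0.01, 0.04, 0.04, 0.10, 0.05, 0.00, 0.03, 0.03; M̄R̄ = 0.3700 / 10 = 0.0370
UCL = X̄ + 3·M̄R̄/d₂ = 5.0782 + 3 × 0.0370 / 1.128 = 5.1766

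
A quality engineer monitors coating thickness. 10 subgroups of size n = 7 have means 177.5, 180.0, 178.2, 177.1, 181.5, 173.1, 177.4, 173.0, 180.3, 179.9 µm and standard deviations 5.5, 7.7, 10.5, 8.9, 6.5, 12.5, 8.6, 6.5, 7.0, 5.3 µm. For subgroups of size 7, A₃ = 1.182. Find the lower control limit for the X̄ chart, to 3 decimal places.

168.462

X̄̄ = (177.5 + 180.0 + 178.2 + 177.1 + 181.5 + 173.1 + 177.4 + 173.0 + 180.3 + 179.9) / 10 = 177.8000
s̄ = (5.5 + 7.7 + 10.5 + 8.9 + 6.5 + 12.5 + 8.6 + 6.5 + 7.0 + 5.3) / 10 = 7.9000
LCL = X̄̄ − A₃·s̄ = 177.8000 − 1.182 × 7.9000 = 168.4622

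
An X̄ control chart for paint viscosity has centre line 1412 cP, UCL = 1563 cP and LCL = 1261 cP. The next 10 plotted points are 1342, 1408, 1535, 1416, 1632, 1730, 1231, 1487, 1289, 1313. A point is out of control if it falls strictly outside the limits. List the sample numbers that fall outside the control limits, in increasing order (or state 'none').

5, 6, 7

Compare each point to [1261, 1563]: sample 5 = 1632 > UCL; sample 6 = 1730 > UCL; sample 7 = 1231 < LCL.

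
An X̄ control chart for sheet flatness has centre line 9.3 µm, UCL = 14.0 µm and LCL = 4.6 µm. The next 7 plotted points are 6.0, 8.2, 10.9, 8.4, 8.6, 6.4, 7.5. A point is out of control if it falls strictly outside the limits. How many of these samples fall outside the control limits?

0

All 7 points lie within [4.6, 14.0].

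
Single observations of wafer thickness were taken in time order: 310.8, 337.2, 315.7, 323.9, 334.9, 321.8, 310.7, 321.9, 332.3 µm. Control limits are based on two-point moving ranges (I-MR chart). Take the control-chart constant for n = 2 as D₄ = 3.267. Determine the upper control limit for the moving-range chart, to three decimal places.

Moving ranges: 26.4, 21.5, 8.2, 11.0, 13.1, 11.1, 11.2, 10.4; M̄R̄ = 112.9000 / 8 = 14.1125
UCL_MR = D₄·M̄R̄ = 3.267 × 14.1125 = 46.1055

46.106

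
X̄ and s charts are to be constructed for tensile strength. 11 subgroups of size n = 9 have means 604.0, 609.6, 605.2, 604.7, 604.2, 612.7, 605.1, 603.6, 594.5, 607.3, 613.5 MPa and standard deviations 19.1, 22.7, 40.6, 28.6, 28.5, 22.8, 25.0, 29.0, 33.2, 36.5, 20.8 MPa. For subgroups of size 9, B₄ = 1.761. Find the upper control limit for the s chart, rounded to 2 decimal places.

49.12

s̄ = (19.1 + 22.7 + 40.6 + 28.6 + 28.5 + 22.8 + 25.0 + 29.0 + 33.2 + 36.5 + 20.8) / 11 = 27.8909
UCL_s = B₄·s̄ = 1.761 × 27.8909 = 49.1159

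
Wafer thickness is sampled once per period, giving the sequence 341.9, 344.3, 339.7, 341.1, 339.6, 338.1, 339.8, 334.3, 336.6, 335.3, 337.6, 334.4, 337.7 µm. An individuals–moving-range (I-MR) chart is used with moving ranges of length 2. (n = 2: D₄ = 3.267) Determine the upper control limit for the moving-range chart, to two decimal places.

Moving ranges: 2.4, 4.6, 1.4, 1.5, 1.5, 1.7, 5.5, 2.3, 1.3, 2.3, 3.2, 3.3; M̄R̄ = 31.0000 / 12 = 2.5833
UCL_MR = D₄·M̄R̄ = 3.267 × 2.5833 = 8.4398

8.44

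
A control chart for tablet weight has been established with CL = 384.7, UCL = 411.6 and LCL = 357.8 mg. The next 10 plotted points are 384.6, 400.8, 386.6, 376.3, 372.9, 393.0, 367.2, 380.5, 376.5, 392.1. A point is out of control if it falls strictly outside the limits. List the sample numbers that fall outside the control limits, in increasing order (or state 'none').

All 10 points lie within [357.8, 411.6].

none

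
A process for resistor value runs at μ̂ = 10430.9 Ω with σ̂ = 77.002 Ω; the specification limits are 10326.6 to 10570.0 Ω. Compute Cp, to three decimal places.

Cp = (USL − LSL) / (6σ̂) = (10570.0 − 10326.6) / (6 × 77.002) = 243.4000 / 462.0120 = 0.5268

0.527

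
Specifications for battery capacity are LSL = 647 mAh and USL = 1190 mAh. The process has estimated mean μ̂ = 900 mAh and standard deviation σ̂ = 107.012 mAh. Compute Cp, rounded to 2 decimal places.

Cp = (USL − LSL) / (6σ̂) = (1190 − 647) / (6 × 107.012) = 543.0000 / 642.0720 = 0.8457

0.85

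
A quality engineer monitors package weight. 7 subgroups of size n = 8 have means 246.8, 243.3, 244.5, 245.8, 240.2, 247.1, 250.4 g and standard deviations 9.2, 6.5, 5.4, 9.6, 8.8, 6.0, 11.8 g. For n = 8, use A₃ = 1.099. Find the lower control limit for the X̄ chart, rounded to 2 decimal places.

236.45

X̄̄ = (246.8 + 243.3 + 244.5 + 245.8 + 240.2 + 247.1 + 250.4) / 7 = 245.4429
s̄ = (9.2 + 6.5 + 5.4 + 9.6 + 8.8 + 6.0 + 11.8) / 7 = 8.1857
LCL = X̄̄ − A₃·s̄ = 245.4429 − 1.099 × 8.1857 = 236.4468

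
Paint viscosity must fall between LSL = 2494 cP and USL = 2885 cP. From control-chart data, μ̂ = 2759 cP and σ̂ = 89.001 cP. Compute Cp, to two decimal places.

Cp = (USL − LSL) / (6σ̂) = (2885 − 2494) / (6 × 89.001) = 391.0000 / 534.0060 = 0.7322

0.73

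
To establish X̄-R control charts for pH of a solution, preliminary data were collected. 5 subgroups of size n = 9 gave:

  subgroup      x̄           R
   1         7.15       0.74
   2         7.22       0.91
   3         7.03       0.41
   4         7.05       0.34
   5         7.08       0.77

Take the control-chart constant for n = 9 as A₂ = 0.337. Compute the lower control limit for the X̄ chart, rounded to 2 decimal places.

X̄̄ = (7.15 + 7.22 + 7.03 + 7.05 + 7.08) / 5 = 35.5300 / 5 = 7.1060
R̄ = (0.74 + 0.91 + 0.41 + 0.34 + 0.77) / 5 = 3.1700 / 5 = 0.6340
LCL = X̄̄ − A₂·R̄ = 7.1060 − 0.337 × 0.6340 = 6.8923

6.89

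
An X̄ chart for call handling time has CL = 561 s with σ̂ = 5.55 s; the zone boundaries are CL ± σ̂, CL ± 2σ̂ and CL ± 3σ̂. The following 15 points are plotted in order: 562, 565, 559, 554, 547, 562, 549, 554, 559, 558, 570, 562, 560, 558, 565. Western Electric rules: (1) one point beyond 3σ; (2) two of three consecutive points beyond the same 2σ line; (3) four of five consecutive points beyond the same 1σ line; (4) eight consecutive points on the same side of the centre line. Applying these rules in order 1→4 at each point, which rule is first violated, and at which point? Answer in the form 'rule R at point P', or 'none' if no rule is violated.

Zone of each point (C = within 1σ̂, B = 1σ̂–2σ̂, A = 2σ̂–3σ̂, * = beyond 3σ̂; sign = side of CL): 1:+C, 2:+C, 3:-C, 4:-B, 5:-A, 6:+C, 7:-A, 8:-B, 9:-C, 10:-C, 11:+B, 12:+C, 13:-C, 14:-C, 15:+C
Rule 2 (two of three consecutive points beyond the same 2σ limit) is satisfied at point 7.

rule 2 at point 7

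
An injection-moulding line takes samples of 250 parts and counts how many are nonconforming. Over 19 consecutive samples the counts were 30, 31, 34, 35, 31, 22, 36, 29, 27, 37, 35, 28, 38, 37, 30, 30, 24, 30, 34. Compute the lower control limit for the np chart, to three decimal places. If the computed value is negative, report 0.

15.738

p̄ = Σdᵢ / (k·n) = 598 / (19 × 250) = 0.12589
LCL = np̄ − 3·√(np̄(1−p̄)) = 31.4737 − 3 × 5.2451 = 15.7383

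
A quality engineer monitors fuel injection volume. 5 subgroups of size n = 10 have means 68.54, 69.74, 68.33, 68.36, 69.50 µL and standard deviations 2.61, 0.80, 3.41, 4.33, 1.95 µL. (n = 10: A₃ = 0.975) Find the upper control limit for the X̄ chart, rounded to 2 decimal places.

X̄̄ = (68.54 + 69.74 + 68.33 + 68.36 + 69.50) / 5 = 68.8940
s̄ = (2.61 + 0.80 + 3.41 + 4.33 + 1.95) / 5 = 2.6200
UCL = X̄̄ + A₃·s̄ = 68.8940 + 0.975 × 2.6200 = 71.4485

71.45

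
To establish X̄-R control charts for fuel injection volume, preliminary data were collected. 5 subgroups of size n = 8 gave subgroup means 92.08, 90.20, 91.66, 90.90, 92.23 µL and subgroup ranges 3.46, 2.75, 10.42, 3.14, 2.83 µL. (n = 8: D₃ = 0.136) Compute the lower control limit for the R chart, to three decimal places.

R̄ = (3.46 + 2.75 + 10.42 + 3.14 + 2.83) / 5 = 22.6000 / 5 = 4.5200
LCL_R = D₃·R̄ = 0.136 × 4.5200 = 0.6147

0.615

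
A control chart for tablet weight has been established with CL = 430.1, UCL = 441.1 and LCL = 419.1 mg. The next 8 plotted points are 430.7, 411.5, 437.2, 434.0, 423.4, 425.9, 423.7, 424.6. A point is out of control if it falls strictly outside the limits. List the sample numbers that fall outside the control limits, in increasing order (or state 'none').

Compare each point to [419.1, 441.1]: sample 2 = 411.5 < LCL.

2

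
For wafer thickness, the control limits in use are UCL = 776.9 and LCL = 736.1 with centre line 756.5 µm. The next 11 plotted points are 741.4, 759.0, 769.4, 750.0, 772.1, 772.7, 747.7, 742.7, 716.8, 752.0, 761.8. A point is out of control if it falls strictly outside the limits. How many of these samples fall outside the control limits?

Compare each point to [736.1, 776.9]: sample 9 = 716.8 < LCL.

1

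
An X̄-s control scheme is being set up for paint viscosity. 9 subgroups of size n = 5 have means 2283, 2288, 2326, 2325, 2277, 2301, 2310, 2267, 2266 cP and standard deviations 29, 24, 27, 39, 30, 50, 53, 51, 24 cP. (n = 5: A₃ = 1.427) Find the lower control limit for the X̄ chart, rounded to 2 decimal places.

2241.82

X̄̄ = (2283 + 2288 + 2326 + 2325 + 2277 + 2301 + 2310 + 2267 + 2266) / 9 = 2293.6667
s̄ = (29 + 24 + 27 + 39 + 30 + 50 + 53 + 51 + 24) / 9 = 36.3333
LCL = X̄̄ − A₃·s̄ = 2293.6667 − 1.427 × 36.3333 = 2241.8190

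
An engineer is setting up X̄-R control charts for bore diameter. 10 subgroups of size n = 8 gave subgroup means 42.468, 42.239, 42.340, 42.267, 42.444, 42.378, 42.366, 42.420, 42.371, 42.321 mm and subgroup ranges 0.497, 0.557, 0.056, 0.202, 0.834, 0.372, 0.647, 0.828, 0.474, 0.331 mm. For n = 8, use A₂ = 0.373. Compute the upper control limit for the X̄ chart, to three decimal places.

X̄̄ = (42.468 + 42.239 + 42.340 + 42.267 + 42.444 + 42.378 + 42.366 + 42.420 + 42.371 + 42.321) / 10 = 423.6140 / 10 = 42.3614
R̄ = (0.497 + 0.557 + 0.056 + 0.202 + 0.834 + 0.372 + 0.647 + 0.828 + 0.474 + 0.331) / 10 = 4.7980 / 10 = 0.4798
UCL = X̄̄ + A₂·R̄ = 42.3614 + 0.373 × 0.4798 = 42.5404

42.540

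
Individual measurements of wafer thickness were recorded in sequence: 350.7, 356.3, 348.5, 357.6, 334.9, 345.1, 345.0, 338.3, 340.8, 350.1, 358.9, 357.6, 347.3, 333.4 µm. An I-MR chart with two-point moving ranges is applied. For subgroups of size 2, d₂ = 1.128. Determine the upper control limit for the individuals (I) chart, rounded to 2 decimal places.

X̄ = (350.7 + 356.3 + 348.5 + 357.6 + 334.9 + 345.1 + 345.0 + 338.3 + 340.8 + 350.1 + 358.9 + 357.6 + 347.3 + 333.4) / 14 = 347.4643
Moving ranges: 5.6, 7.8, 9.1, 22.7, 10.2, 0.1, 6.7, 2.5, 9.3, 8.8, 1.3, 10.3, 13.9; M̄R̄ = 108.3000 / 13 = 8.3308
UCL = X̄ + 3·M̄R̄/d₂ = 347.4643 + 3 × 8.3308 / 1.128 = 369.6206

369.62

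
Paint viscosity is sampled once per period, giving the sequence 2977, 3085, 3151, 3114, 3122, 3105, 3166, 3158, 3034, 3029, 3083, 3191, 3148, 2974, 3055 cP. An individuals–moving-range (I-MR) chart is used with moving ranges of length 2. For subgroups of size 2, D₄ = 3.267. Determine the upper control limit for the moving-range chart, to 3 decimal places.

208.621

Moving ranges: 108, 66, 37, 8, 17, 61, 8, 124, 5, 54, 108, 43, 174, 81; M̄R̄ = 894.0000 / 14 = 63.8571
UCL_MR = D₄·M̄R̄ = 3.267 × 63.8571 = 208.6213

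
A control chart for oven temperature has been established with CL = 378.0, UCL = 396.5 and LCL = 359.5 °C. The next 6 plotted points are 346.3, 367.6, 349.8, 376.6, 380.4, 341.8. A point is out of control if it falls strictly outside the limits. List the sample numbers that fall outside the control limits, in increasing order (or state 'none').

Compare each point to [359.5, 396.5]: sample 1 = 346.3 < LCL; sample 3 = 349.8 < LCL; sample 6 = 341.8 < LCL.

1, 3, 6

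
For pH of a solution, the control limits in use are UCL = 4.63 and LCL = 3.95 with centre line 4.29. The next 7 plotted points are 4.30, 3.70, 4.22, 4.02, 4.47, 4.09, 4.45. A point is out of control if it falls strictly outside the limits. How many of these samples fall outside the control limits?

1

Compare each point to [3.95, 4.63]: sample 2 = 3.70 < LCL.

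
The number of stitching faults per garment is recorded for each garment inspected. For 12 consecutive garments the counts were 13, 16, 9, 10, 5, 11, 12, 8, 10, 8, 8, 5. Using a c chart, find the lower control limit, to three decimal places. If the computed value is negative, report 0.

0.296

c̄ = (13 + 16 + 9 + 10 + 5 + 11 + 12 + 8 + 10 + 8 + 8 + 5) / 12 = 115 / 12 = 9.5833
LCL = c̄ − 3√c̄ = 9.5833 − 3 × 3.0957 = 0.2962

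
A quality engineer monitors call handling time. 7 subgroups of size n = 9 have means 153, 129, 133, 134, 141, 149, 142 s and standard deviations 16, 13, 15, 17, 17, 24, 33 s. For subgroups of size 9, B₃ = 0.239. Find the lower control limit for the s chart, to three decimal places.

4.609

s̄ = (16 + 13 + 15 + 17 + 17 + 24 + 33) / 7 = 19.2857
LCL_s = B₃·s̄ = 0.239 × 19.2857 = 4.6093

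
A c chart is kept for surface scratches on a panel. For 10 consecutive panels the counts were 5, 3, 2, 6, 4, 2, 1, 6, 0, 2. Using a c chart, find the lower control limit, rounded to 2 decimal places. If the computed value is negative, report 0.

0.00

c̄ = (5 + 3 + 2 + 6 + 4 + 2 + 1 + 6 + 0 + 2) / 10 = 31 / 10 = 3.1000
LCL = c̄ − 3√c̄ = 3.1000 − 3 × 1.7607 = -2.1820 → 0 (cannot be negative)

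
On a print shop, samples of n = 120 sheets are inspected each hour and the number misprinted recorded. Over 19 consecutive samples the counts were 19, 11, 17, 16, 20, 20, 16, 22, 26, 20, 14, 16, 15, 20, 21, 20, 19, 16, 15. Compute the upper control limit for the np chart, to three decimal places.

29.801

p̄ = Σdᵢ / (k·n) = 343 / (19 × 120) = 0.15044
UCL = np̄ + 3·√(np̄(1−p̄)) = 18.0526 + 3 × √(18.0526×0.84956) = 18.0526 + 3 × 3.9162 = 29.8013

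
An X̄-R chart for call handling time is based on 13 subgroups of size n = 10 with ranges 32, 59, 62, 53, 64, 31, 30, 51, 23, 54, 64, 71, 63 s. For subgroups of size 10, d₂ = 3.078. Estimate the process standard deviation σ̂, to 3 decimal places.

R̄ = (32 + 59 + 62 + 53 + 64 + 31 + 30 + 51 + 23 + 54 + 64 + 71 + 63) / 13 = 50.5385
σ̂ = R̄ / d₂ = 50.5385 / 3.078 = 16.4193

16.419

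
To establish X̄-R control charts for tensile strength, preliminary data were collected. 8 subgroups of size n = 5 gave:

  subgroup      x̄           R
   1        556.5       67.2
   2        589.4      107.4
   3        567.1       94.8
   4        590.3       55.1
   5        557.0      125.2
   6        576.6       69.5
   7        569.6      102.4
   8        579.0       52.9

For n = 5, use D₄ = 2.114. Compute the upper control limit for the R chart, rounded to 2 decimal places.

178.24

R̄ = (67.2 + 107.4 + 94.8 + 55.1 + 125.2 + 69.5 + 102.4 + 52.9) / 8 = 674.5000 / 8 = 84.3125
UCL_R = D₄·R̄ = 2.114 × 84.3125 = 178.2366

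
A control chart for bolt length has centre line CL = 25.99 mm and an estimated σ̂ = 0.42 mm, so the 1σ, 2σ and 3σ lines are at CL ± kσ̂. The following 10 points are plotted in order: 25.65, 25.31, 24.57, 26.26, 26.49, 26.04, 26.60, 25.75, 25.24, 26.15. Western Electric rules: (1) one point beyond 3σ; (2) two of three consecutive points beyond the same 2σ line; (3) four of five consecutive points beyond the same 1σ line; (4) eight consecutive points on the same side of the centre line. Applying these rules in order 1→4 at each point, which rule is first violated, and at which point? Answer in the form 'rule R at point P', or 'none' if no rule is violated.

rule 1 at point 3

Zone of each point (C = within 1σ̂, B = 1σ̂–2σ̂, A = 2σ̂–3σ̂, * = beyond 3σ̂; sign = side of CL): 1:-C, 2:-B, 3:-*, 4:+C, 5:+B, 6:+C, 7:+B, 8:-C, 9:-B, 10:+C
Rule 1 (one point beyond the 3σ limits) is satisfied at point 3.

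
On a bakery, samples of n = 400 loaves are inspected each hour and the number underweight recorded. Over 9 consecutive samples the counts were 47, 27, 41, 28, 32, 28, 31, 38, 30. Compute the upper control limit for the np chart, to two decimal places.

50.19

p̄ = Σdᵢ / (k·n) = 302 / (9 × 400) = 0.08389
UCL = np̄ + 3·√(np̄(1−p̄)) = 33.5556 + 3 × √(33.5556×0.91611) = 33.5556 + 3 × 5.5444 = 50.1888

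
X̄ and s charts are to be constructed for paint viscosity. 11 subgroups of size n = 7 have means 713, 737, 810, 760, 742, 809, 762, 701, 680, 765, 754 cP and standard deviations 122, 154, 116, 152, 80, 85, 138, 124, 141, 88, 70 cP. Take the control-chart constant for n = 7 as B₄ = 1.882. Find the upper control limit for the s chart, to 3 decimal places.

217.285

s̄ = (122 + 154 + 116 + 152 + 80 + 85 + 138 + 124 + 141 + 88 + 70) / 11 = 115.4545
UCL_s = B₄·s̄ = 1.882 × 115.4545 = 217.2855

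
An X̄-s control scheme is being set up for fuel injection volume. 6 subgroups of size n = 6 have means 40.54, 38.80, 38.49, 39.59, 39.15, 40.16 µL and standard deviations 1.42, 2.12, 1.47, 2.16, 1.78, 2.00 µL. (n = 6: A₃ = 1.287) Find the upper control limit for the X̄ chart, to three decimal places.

41.804

X̄̄ = (40.54 + 38.80 + 38.49 + 39.59 + 39.15 + 40.16) / 6 = 39.4550
s̄ = (1.42 + 2.12 + 1.47 + 2.16 + 1.78 + 2.00) / 6 = 1.8250
UCL = X̄̄ + A₃·s̄ = 39.4550 + 1.287 × 1.8250 = 41.8038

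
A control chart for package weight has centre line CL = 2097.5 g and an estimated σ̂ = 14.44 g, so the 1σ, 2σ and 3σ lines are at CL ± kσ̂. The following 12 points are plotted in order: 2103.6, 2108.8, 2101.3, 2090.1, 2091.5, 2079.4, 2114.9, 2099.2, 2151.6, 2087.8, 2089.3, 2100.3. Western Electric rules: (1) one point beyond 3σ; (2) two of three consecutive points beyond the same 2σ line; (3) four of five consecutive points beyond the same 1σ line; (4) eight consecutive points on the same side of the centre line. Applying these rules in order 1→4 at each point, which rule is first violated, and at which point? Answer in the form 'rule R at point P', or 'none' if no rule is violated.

Zone of each point (C = within 1σ̂, B = 1σ̂–2σ̂, A = 2σ̂–3σ̂, * = beyond 3σ̂; sign = side of CL): 1:+C, 2:+C, 3:+C, 4:-C, 5:-C, 6:-B, 7:+B, 8:+C, 9:+*, 10:-C, 11:-C, 12:+C
Rule 1 (one point beyond the 3σ limits) is satisfied at point 9.

rule 1 at point 9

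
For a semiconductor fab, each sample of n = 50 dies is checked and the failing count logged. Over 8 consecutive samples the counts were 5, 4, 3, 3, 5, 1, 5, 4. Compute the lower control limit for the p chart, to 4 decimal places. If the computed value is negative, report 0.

0.0000

p̄ = Σdᵢ / (k·n) = 30 / (8 × 50) = 0.07500
LCL = p̄ − 3·√(p̄(1−p̄)/n) = 0.07500 − 3 × 0.03725 = -0.03675 → 0 (negative, so LCL = 0)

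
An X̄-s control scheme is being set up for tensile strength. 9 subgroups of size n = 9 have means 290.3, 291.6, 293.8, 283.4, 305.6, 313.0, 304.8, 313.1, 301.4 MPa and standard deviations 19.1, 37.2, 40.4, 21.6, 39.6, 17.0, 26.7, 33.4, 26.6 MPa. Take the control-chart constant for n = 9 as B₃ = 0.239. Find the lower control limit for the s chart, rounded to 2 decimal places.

s̄ = (19.1 + 37.2 + 40.4 + 21.6 + 39.6 + 17.0 + 26.7 + 33.4 + 26.6) / 9 = 29.0667
LCL_s = B₃·s̄ = 0.239 × 29.0667 = 6.9469

6.95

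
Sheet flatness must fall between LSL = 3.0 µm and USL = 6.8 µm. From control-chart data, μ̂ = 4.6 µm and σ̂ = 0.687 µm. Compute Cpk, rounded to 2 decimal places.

0.78

Cpu = (USL − μ̂) / (3σ̂) = (6.8 − 4.6) / (3 × 0.687) = 1.0674; Cpl = (μ̂ − LSL) / (3σ̂) = (4.6 − 3.0) / (3 × 0.687) = 0.7763; Cpk = min(Cpu, Cpl) = 0.7763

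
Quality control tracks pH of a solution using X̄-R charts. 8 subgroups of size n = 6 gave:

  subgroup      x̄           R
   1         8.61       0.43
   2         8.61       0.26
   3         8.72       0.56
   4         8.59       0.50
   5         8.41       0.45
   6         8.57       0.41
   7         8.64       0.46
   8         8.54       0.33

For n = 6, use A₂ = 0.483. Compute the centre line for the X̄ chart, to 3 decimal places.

X̄̄ = (8.61 + 8.61 + 8.72 + 8.59 + 8.41 + 8.57 + 8.64 + 8.54) / 8 = 68.6900 / 8 = 8.5862
CL = X̄̄ = 8.5862

8.586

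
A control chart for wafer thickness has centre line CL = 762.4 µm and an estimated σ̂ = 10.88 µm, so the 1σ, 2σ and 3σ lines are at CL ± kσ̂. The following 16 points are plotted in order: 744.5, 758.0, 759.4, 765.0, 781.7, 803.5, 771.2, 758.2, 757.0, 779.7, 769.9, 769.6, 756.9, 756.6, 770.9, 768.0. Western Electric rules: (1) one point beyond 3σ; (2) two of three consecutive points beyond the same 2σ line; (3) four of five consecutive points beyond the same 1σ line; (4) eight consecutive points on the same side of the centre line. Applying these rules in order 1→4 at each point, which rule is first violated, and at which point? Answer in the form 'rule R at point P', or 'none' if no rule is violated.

Zone of each point (C = within 1σ̂, B = 1σ̂–2σ̂, A = 2σ̂–3σ̂, * = beyond 3σ̂; sign = side of CL): 1:-B, 2:-C, 3:-C, 4:+C, 5:+B, 6:+*, 7:+C, 8:-C, 9:-C, 10:+B, 11:+C, 12:+C, 13:-C, 14:-C, 15:+C, 16:+C
Rule 1 (one point beyond the 3σ limits) is satisfied at point 6.

rule 1 at point 6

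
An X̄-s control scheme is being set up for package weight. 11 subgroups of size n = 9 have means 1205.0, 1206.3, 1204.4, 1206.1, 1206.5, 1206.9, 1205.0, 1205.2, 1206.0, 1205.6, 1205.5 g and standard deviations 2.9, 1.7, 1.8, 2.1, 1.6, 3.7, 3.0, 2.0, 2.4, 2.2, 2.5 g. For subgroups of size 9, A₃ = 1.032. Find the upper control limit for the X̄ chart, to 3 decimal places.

1208.112

X̄̄ = (1205.0 + 1206.3 + 1204.4 + 1206.1 + 1206.5 + 1206.9 + 1205.0 + 1205.2 + 1206.0 + 1205.6 + 1205.5) / 11 = 1205.6818
s̄ = (2.9 + 1.7 + 1.8 + 2.1 + 1.6 + 3.7 + 3.0 + 2.0 + 2.4 + 2.2 + 2.5) / 11 = 2.3545
UCL = X̄̄ + A₃·s̄ = 1205.6818 + 1.032 × 2.3545 = 1208.1117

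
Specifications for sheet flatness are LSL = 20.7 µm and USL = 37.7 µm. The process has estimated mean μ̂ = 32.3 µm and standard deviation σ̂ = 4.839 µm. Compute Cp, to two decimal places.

Cp = (USL − LSL) / (6σ̂) = (37.7 − 20.7) / (6 × 4.839) = 17.0000 / 29.0340 = 0.5855

0.59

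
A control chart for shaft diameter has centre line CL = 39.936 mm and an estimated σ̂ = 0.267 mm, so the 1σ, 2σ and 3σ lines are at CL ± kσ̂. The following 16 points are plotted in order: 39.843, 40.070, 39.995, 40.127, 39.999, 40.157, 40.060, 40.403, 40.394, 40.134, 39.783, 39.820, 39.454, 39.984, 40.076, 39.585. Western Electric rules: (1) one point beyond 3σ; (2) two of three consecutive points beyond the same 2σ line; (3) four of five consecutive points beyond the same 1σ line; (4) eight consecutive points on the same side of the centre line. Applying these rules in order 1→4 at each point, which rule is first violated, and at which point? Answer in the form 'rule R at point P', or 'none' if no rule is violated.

Zone of each point (C = within 1σ̂, B = 1σ̂–2σ̂, A = 2σ̂–3σ̂, * = beyond 3σ̂; sign = side of CL): 1:-C, 2:+C, 3:+C, 4:+C, 5:+C, 6:+C, 7:+C, 8:+B, 9:+B, 10:+C, 11:-C, 12:-C, 13:-B, 14:+C, 15:+C, 16:-B
Rule 4 (eight consecutive points on the same side of the centre line) is satisfied at point 9.

rule 4 at point 9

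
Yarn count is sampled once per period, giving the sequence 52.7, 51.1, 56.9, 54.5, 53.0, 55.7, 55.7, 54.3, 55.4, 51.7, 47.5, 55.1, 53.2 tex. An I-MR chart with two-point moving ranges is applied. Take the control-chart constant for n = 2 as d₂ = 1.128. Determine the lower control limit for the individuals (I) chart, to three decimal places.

46.087

X̄ = (52.7 + 51.1 + 56.9 + 54.5 + 53.0 + 55.7 + 55.7 + 54.3 + 55.4 + 51.7 + 47.5 + 55.1 + 53.2) / 13 = 53.6000
Moving ranges: 1.6, 5.8, 2.4, 1.5, 2.7, 0.0, 1.4, 1.1, 3.7, 4.2, 7.6, 1.9; M̄R̄ = 33.9000 / 12 = 2.8250
LCL = X̄ − 3·M̄R̄/d₂ = 53.6000 − 3 × 2.8250 / 1.128 = 46.0867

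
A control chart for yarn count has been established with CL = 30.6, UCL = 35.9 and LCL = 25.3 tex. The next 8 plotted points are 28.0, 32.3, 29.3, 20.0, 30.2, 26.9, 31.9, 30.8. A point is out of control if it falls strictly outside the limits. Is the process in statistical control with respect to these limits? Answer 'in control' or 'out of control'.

Compare each point to [25.3, 35.9]: sample 4 = 20.0 < LCL.

out of control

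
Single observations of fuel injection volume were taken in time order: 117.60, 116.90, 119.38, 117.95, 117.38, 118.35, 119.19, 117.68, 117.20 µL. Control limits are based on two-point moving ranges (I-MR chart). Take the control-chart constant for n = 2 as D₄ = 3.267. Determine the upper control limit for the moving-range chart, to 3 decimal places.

3.667

Moving ranges: 0.70, 2.48, 1.43, 0.57, 0.97, 0.84, 1.51, 0.48; M̄R̄ = 8.9800 / 8 = 1.1225
UCL_MR = D₄·M̄R̄ = 3.267 × 1.1225 = 3.6672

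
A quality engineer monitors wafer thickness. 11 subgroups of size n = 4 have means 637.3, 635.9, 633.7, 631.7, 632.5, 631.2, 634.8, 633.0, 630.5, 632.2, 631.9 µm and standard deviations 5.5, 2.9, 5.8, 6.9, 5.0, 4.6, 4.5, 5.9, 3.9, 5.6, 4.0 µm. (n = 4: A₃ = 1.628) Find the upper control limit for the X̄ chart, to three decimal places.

641.235

X̄̄ = (637.3 + 635.9 + 633.7 + 631.7 + 632.5 + 631.2 + 634.8 + 633.0 + 630.5 + 632.2 + 631.9) / 11 = 633.1545
s̄ = (5.5 + 2.9 + 5.8 + 6.9 + 5.0 + 4.6 + 4.5 + 5.9 + 3.9 + 5.6 + 4.0) / 11 = 4.9636
UCL = X̄̄ + A₃·s̄ = 633.1545 + 1.628 × 4.9636 = 641.2353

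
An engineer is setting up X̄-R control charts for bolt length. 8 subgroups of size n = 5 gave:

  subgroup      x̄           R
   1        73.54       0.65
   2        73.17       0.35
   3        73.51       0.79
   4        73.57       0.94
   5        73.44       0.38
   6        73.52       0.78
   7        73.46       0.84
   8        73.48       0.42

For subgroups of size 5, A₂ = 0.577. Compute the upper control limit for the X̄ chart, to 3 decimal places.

73.833

X̄̄ = (73.54 + 73.17 + 73.51 + 73.57 + 73.44 + 73.52 + 73.46 + 73.48) / 8 = 587.6900 / 8 = 73.4613
R̄ = (0.65 + 0.35 + 0.79 + 0.94 + 0.38 + 0.78 + 0.84 + 0.42) / 8 = 5.1500 / 8 = 0.6438
UCL = X̄̄ + A₂·R̄ = 73.4613 + 0.577 × 0.6438 = 73.8327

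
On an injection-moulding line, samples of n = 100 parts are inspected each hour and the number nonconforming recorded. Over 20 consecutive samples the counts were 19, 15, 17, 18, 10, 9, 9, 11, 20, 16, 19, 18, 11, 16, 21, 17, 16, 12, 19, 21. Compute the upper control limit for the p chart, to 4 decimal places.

0.2661

p̄ = Σdᵢ / (k·n) = 314 / (20 × 100) = 0.15700
UCL = p̄ + 3·√(p̄(1−p̄)/n) = 0.15700 + 3 × √(0.15700×0.84300/100) = 0.15700 + 3 × 0.03638 = 0.26614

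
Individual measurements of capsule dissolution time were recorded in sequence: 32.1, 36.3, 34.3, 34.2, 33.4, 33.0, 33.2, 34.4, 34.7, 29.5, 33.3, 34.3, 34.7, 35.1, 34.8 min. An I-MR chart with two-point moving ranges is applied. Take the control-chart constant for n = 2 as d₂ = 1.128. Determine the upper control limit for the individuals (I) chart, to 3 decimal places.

X̄ = (32.1 + 36.3 + 34.3 + 34.2 + 33.4 + 33.0 + 33.2 + 34.4 + 34.7 + 29.5 + 33.3 + 34.3 + 34.7 + 35.1 + 34.8) / 15 = 33.8200
Moving ranges: 4.2, 2.0, 0.1, 0.8, 0.4, 0.2, 1.2, 0.3, 5.2, 3.8, 1.0, 0.4, 0.4, 0.3; M̄R̄ = 20.3000 / 14 = 1.4500
UCL = X̄ + 3·M̄R̄/d₂ = 33.8200 + 3 × 1.4500 / 1.128 = 37.6764

37.676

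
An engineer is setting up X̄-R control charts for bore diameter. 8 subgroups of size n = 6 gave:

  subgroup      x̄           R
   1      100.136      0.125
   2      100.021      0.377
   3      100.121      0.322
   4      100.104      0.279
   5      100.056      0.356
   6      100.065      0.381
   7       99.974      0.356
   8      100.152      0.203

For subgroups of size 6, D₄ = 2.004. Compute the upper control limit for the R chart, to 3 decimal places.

R̄ = (0.125 + 0.377 + 0.322 + 0.279 + 0.356 + 0.381 + 0.356 + 0.203) / 8 = 2.3990 / 8 = 0.2999
UCL_R = D₄·R̄ = 2.004 × 0.2999 = 0.6009

0.601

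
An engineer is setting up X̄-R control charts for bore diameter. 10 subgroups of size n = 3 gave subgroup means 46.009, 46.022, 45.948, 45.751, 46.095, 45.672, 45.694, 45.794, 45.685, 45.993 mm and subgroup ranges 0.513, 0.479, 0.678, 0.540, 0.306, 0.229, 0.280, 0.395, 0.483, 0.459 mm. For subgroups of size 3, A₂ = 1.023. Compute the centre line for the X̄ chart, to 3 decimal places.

45.866

X̄̄ = (46.009 + 46.022 + 45.948 + 45.751 + 46.095 + 45.672 + 45.694 + 45.794 + 45.685 + 45.993) / 10 = 458.6630 / 10 = 45.8663
CL = X̄̄ = 45.8663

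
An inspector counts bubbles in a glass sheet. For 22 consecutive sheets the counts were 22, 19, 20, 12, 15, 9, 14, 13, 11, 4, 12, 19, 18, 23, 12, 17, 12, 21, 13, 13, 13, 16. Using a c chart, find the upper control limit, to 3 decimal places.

26.493

c̄ = (22 + 19 + 20 + 12 + 15 + 9 + 14 + 13 + 11 + 4 + 12 + 19 + 18 + 23 + 12 + 17 + 12 + 21 + 13 + 13 + 13 + 16) / 22 = 328 / 22 = 14.9091
UCL = c̄ + 3√c̄ = 14.9091 + 3 × √14.9091 = 14.9091 + 3 × 3.8612 = 26.4928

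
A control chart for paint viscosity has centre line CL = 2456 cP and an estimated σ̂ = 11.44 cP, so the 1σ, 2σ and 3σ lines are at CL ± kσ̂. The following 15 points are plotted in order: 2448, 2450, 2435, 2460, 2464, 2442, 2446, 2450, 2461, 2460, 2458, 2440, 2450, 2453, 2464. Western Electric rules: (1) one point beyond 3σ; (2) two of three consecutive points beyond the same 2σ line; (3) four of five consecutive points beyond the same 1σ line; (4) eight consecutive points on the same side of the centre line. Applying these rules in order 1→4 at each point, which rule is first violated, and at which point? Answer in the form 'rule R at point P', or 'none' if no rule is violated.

none

Zone of each point (C = within 1σ̂, B = 1σ̂–2σ̂, A = 2σ̂–3σ̂, * = beyond 3σ̂; sign = side of CL): 1:-C, 2:-C, 3:-B, 4:+C, 5:+C, 6:-B, 7:-C, 8:-C, 9:+C, 10:+C, 11:+C, 12:-B, 13:-C, 14:-C, 15:+C
No rule fires across all 15 points.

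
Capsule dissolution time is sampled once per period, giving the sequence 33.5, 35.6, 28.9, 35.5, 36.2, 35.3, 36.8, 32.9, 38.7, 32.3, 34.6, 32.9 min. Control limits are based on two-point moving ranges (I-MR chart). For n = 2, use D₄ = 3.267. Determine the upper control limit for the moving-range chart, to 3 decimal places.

Moving ranges: 2.1, 6.7, 6.6, 0.7, 0.9, 1.5, 3.9, 5.8, 6.4, 2.3, 1.7; M̄R̄ = 38.6000 / 11 = 3.5091
UCL_MR = D₄·M̄R̄ = 3.267 × 3.5091 = 11.4642

11.464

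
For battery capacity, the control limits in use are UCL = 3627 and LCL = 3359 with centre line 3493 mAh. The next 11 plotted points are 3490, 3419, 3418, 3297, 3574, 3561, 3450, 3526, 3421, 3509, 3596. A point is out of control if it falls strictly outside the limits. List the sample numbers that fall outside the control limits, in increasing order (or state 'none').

4

Compare each point to [3359, 3627]: sample 4 = 3297 < LCL.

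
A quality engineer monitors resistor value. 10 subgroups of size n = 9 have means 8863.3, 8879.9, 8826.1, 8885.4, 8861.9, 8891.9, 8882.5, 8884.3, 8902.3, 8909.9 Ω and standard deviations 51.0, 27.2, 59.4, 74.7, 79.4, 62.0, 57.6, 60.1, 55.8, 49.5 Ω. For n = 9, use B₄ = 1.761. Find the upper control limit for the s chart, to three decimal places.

s̄ = (51.0 + 27.2 + 59.4 + 74.7 + 79.4 + 62.0 + 57.6 + 60.1 + 55.8 + 49.5) / 10 = 57.6700
UCL_s = B₄·s̄ = 1.761 × 57.6700 = 101.5569

101.557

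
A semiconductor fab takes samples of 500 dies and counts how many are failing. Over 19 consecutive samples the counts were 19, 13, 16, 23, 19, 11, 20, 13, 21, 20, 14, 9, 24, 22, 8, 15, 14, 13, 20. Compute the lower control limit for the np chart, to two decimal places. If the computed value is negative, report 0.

p̄ = Σdᵢ / (k·n) = 314 / (19 × 500) = 0.03305
LCL = np̄ − 3·√(np̄(1−p̄)) = 16.5263 − 3 × 3.9975 = 4.5338

4.53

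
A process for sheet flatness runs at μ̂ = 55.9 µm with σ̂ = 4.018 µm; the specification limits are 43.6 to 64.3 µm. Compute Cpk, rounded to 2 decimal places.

Cpu = (USL − μ̂) / (3σ̂) = (64.3 − 55.9) / (3 × 4.018) = 0.6969; Cpl = (μ̂ − LSL) / (3σ̂) = (55.9 − 43.6) / (3 × 4.018) = 1.0204; Cpk = min(Cpu, Cpl) = 0.6969

0.70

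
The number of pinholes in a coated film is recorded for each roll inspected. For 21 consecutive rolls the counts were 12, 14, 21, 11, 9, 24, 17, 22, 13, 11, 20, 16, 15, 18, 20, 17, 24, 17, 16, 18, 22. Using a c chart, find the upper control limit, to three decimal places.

29.369

c̄ = (12 + 14 + 21 + 11 + 9 + 24 + 17 + 22 + 13 + 11 + 20 + 16 + 15 + 18 + 20 + 17 + 24 + 17 + 16 + 18 + 22) / 21 = 357 / 21 = 17.0000
UCL = c̄ + 3√c̄ = 17.0000 + 3 × √17.0000 = 17.0000 + 3 × 4.1231 = 29.3693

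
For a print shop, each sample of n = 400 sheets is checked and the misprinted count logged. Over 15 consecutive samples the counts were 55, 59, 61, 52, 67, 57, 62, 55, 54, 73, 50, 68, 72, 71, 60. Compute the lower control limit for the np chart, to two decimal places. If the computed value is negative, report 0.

p̄ = Σdᵢ / (k·n) = 916 / (15 × 400) = 0.15267
LCL = np̄ − 3·√(np̄(1−p̄)) = 61.0667 − 3 × 7.1933 = 39.4867

39.49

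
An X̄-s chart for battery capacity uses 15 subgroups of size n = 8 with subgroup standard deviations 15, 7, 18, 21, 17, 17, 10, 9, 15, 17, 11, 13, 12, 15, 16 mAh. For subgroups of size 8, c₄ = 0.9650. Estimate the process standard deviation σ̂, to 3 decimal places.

s̄ = (15 + 7 + 18 + 21 + 17 + 17 + 10 + 9 + 15 + 17 + 11 + 13 + 12 + 15 + 16) / 15 = 14.2000
σ̂ = s̄ / c₄ = 14.2000 / 0.9650 = 14.7150

14.715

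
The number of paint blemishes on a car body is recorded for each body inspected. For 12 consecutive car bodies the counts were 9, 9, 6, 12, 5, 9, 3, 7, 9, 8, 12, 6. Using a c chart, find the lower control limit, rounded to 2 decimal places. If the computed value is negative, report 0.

c̄ = (9 + 9 + 6 + 12 + 5 + 9 + 3 + 7 + 9 + 8 + 12 + 6) / 12 = 95 / 12 = 7.9167
LCL = c̄ − 3√c̄ = 7.9167 − 3 × 2.8137 = -0.5243 → 0 (cannot be negative)

0.00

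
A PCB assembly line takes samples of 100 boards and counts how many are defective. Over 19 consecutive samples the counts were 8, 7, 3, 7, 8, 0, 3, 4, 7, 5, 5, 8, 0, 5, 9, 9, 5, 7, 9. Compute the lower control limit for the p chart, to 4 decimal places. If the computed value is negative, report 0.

0.0000

p̄ = Σdᵢ / (k·n) = 109 / (19 × 100) = 0.05737
LCL = p̄ − 3·√(p̄(1−p̄)/n) = 0.05737 − 3 × 0.02325 = -0.01240 → 0 (negative, so LCL = 0)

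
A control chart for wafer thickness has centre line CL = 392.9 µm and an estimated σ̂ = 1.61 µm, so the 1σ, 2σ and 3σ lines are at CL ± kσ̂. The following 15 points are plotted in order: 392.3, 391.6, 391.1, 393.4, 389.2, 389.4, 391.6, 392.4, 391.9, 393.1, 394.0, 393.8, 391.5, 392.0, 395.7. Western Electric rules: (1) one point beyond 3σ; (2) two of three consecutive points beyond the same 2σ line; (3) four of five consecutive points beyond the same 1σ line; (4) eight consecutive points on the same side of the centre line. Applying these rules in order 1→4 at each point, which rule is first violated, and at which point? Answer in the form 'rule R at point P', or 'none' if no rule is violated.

Zone of each point (C = within 1σ̂, B = 1σ̂–2σ̂, A = 2σ̂–3σ̂, * = beyond 3σ̂; sign = side of CL): 1:-C, 2:-C, 3:-B, 4:+C, 5:-A, 6:-A, 7:-C, 8:-C, 9:-C, 10:+C, 11:+C, 12:+C, 13:-C, 14:-C, 15:+B
Rule 2 (two of three consecutive points beyond the same 2σ limit) is satisfied at point 6.

rule 2 at point 6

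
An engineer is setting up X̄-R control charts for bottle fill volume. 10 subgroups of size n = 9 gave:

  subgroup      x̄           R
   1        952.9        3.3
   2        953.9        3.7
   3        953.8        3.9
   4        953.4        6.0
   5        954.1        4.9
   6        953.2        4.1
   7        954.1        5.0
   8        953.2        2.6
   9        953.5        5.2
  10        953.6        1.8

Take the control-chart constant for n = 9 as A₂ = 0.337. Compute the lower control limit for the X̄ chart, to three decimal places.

952.205

X̄̄ = (952.9 + 953.9 + 953.8 + 953.4 + 954.1 + 953.2 + 954.1 + 953.2 + 953.5 + 953.6) / 10 = 9535.7000 / 10 = 953.5700
R̄ = (3.3 + 3.7 + 3.9 + 6.0 + 4.9 + 4.1 + 5.0 + 2.6 + 5.2 + 1.8) / 10 = 40.5000 / 10 = 4.0500
LCL = X̄̄ − A₂·R̄ = 953.5700 − 0.337 × 4.0500 = 952.2052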